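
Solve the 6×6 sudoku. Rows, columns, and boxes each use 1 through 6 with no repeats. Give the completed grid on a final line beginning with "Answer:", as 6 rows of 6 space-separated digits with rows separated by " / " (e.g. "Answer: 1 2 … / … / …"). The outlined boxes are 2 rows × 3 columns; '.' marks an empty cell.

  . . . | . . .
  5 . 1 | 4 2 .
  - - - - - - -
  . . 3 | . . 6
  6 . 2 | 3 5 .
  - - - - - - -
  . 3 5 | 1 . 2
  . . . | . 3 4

Step 1. [r4c2∈{1,4}] in row 4, 4 fits only at r4c2 ⇒ r4c2=4.
Step 2. [r3c1∈{1}] nothing but 1 survives at r3c1. So r3c1=1.
Step 3. [r2c2∈{6}] r2c2 has the single candidate 6, so r2c2=6.
Step 4. [r1c6∈{1,3,5}] in col 6, 5 fits only at r1c6, so r1c6=5.
Step 5. [r5c5∈{6}] only 6 remains possible at r5c5 ⇒ r5c5=6.
Step 6. [r1c2∈{2}] r1c2 is down to just 2 ⇒ r1c2=2.
Step 7. [r1c1∈{3,4}] row 1 places 3 nowhere but r1c1. So r1c1=3.
Step 8. [r3c5∈{4}] r3c5's peers cover all but 4, so r3c5=4.
Step 9. [r6c3∈{6}] r6c3's peers cover all but 6, so r6c3=6.
Step 10. [r4c6∈{1}] nothing but 1 survives at r4c6. So r4c6=1.
Step 11. [r6c1∈{2}] nothing but 2 survives at r6c1. So r6c1=2.
Step 12. [r2c6∈{3}] r2c6's peers cover all but 3 ⇒ r2c6=3.
Step 13. [r6c4∈{5}] r6c4 is down to just 5. So r6c4=5.
Step 14. [r1c3∈{4}] r1c3 has the single candidate 4. So r1c3=4.
Step 15. [r6c2∈{1}] r6c2 has the single candidate 1. So r6c2=1.
Step 16. [r1c4∈{6}] r1c4 has the single candidate 6, so r1c4=6.
Step 17. [r3c4∈{2}] nothing but 2 survives at r3c4 ⇒ r3c4=2.
Step 18. [r1c5∈{1}] r1c5 is down to just 1. So r1c5=1.
Step 19. [r5c1∈{4}] nothing but 4 survives at r5c1 ⇒ r5c1=4.
Step 20. [r3c2∈{5}] nothing but 5 survives at r3c2. So r3c2=5.

Answer: 3 2 4 6 1 5 / 5 6 1 4 2 3 / 1 5 3 2 4 6 / 6 4 2 3 5 1 / 4 3 5 1 6 2 / 2 1 6 5 3 4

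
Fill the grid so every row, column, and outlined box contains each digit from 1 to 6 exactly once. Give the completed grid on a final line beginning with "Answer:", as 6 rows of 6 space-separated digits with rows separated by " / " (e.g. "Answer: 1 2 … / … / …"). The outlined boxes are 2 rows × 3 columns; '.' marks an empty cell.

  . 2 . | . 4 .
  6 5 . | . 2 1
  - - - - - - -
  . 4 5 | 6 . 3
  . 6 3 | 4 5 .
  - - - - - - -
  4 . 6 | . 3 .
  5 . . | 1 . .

Step 1. [r4c1∈{1,2}] across row 4, 1 lands solely at r4c1 ⇒ r4c1=1.
Step 2. [r5c4∈{2,5}] across col 4, 2 lands solely at r5c4 ⇒ r5c4=2.
Step 3. [r1c6∈{5,6}] r1c6 is the only open cell in row 1 admitting 6. So r1c6=6.
Step 4. [r1c1∈{3}] r1c1 has the single candidate 3 ⇒ r1c1=3.
Step 5. [r4c6∈{2}] nothing but 2 survives at r4c6 ⇒ r4c6=2.
Step 6. [r6c5∈{6}] r6c5 is down to just 6. So r6c5=6.
Step 7. [r3c5∈{1}] r3c5 is down to just 1, so r3c5=1.
Step 8. [r1c3∈{1}] r1c3 is down to just 1, so r1c3=1.
Step 9. [r5c6∈{5}] only 5 remains possible at r5c6 ⇒ r5c6=5.
Step 10. [r5c2∈{1}] r5c2 is down to just 1 ⇒ r5c2=1.
Step 11. [r3c1∈{2}] r3c1's peers cover all but 2 ⇒ r3c1=2.
Step 12. [r1c4∈{5}] only 5 remains possible at r1c4, so r1c4=5.
Step 13. [r6c2∈{3}] nothing but 3 survives at r6c2. So r6c2=3.
Step 14. [r6c6∈{4}] r6c6's peers cover all but 4, so r6c6=4.
Step 15. [r2c4∈{3}] r2c4's peers cover all but 3, so r2c4=3.
Step 16. [r6c3∈{2}] r6c3's peers cover all but 2. So r6c3=2.
Step 17. [r2c3∈{4}] only 4 remains possible at r2c3. So r2c3=4.

Answer: 3 2 1 5 4 6 / 6 5 4 3 2 1 / 2 4 5 6 1 3 / 1 6 3 4 5 2 / 4 1 6 2 3 5 / 5 3 2 1 6 4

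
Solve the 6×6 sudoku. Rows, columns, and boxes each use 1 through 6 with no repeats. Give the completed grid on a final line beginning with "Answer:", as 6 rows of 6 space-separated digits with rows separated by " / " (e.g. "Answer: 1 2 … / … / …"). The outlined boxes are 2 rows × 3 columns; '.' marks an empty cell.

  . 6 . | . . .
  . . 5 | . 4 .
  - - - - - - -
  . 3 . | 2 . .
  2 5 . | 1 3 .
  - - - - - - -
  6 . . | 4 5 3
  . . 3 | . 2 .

Step 1. [r6c6∈{1,6}] 1 has one home in box 6: r6c6. So r6c6=1.
Step 2. [r3c5∈{6}] nothing but 6 survives at r3c5, so r3c5=6.
Step 3. [r2c6∈{2,6}] across col 6, 6 lands solely at r2c6, so r2c6=6.
Step 4. [r2c2∈{1,2}] 2 has one home in row 2: r2c2, so r2c2=2.
Step 5. [r2c1∈{1,3}] 1 has one home in row 2: r2c1 ⇒ r2c1=1.
Step 6. [r3c1∈{4}] only 4 remains possible at r3c1 ⇒ r3c1=4.
Step 7. [r1c4∈{3,5}] col 4 places 5 nowhere but r1c4, so r1c4=5.
Step 8. [r5c2∈{1}] only 1 remains possible at r5c2, so r5c2=1.
Step 9. [r1c1∈{3}] only 3 remains possible at r1c1 ⇒ r1c1=3.
Step 10. [r2c4∈{3}] r2c4's peers cover all but 3 ⇒ r2c4=3.
Step 11. [r3c6∈{5}] r3c6 is down to just 5 ⇒ r3c6=5.
Step 12. [r6c1∈{5}] nothing but 5 survives at r6c1 ⇒ r6c1=5.
Step 13. [r1c5∈{1}] r1c5 has the single candidate 1 ⇒ r1c5=1.
Step 14. [r4c6∈{4}] r4c6 is down to just 4 ⇒ r4c6=4.
Step 15. [r4c3∈{6}] r4c3 is down to just 6, so r4c3=6.
Step 16. [r1c3∈{4}] r1c3 is down to just 4, so r1c3=4.
Step 17. [r6c2∈{4}] r6c2 has the single candidate 4. So r6c2=4.
Step 18. [r6c4∈{6}] r6c4 is down to just 6. So r6c4=6.
Step 19. [r3c3∈{1}] r3c3 has the single candidate 1, so r3c3=1.
Step 20. [r5c3∈{2}] r5c3 is down to just 2 ⇒ r5c3=2.
Step 21. [r1c6∈{2}] only 2 remains possible at r1c6. So r1c6=2.

Answer: 3 6 4 5 1 2 / 1 2 5 3 4 6 / 4 3 1 2 6 5 / 2 5 6 1 3 4 / 6 1 2 4 5 3 / 5 4 3 6 2 1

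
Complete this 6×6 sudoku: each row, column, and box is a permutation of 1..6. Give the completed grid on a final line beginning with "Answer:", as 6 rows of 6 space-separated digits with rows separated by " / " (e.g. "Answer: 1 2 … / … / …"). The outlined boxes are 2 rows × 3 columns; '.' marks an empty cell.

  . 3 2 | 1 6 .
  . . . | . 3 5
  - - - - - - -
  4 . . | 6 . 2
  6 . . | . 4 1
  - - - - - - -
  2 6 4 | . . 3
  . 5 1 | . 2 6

Step 1. [r3c5∈{5}] r3c5's peers cover all but 5. So r3c5=5.
Step 2. [r2c2∈{1,4}] col 2 places 4 nowhere but r2c2 ⇒ r2c2=4.
Step 3. [r3c3∈{3}] nothing but 3 survives at r3c3, so r3c3=3.
Step 4. [r5c4∈{5}] nothing but 5 survives at r5c4, so r5c4=5.
Step 5. [r2c3∈{6}] r2c3 has the single candidate 6. So r2c3=6.
Step 6. [r6c4∈{4}] only 4 remains possible at r6c4 ⇒ r6c4=4.
Step 7. [r2c4∈{2}] r2c4 has the single candidate 2, so r2c4=2.
Step 8. [r4c3∈{5}] only 5 remains possible at r4c3. So r4c3=5.
Step 9. [r1c6∈{4}] nothing but 4 survives at r1c6, so r1c6=4.
Step 10. [r1c1∈{5}] only 5 remains possible at r1c1 ⇒ r1c1=5.
Step 11. [r6c1∈{3}] r6c1 has the single candidate 3. So r6c1=3.
Step 12. [r5c5∈{1}] r5c5's peers cover all but 1, so r5c5=1.
Step 13. [r2c1∈{1}] nothing but 1 survives at r2c1 ⇒ r2c1=1.
Step 14. [r4c2∈{2}] r4c2 has the single candidate 2. So r4c2=2.
Step 15. [r3c2∈{1}] r3c2 has the single candidate 1, so r3c2=1.
Step 16. [r4c4∈{3}] r4c4 is down to just 3, so r4c4=3.

Answer: 5 3 2 1 6 4 / 1 4 6 2 3 5 / 4 1 3 6 5 2 / 6 2 5 3 4 1 / 2 6 4 5 1 3 / 3 5 1 4 2 6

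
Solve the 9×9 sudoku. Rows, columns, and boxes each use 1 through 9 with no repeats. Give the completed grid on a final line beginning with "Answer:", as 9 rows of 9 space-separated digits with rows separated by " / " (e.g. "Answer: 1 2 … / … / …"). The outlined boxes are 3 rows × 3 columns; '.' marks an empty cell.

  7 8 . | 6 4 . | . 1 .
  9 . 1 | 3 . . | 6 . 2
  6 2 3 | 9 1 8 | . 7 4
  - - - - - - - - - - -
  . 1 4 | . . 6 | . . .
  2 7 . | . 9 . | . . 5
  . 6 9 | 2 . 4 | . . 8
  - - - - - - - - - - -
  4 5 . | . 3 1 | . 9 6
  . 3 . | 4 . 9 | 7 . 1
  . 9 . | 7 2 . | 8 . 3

Step 1. [r6c8∈{3}] r6c8 is down to just 3. So r6c8=3.
Step 2. [r9c6∈{5}] r9c6 has the single candidate 5, so r9c6=5.
Step 3. [r8c1∈{8}] r8c1 has the single candidate 8. So r8c1=8.
Step 4. [r4c5∈{5,7,8}] across col 5, 8 lands solely at r4c5. So r4c5=8.
Step 5. [r7c7∈{2}] r7c7's peers cover all but 2. So r7c7=2.
Step 6. [r2c5∈{5,7}] across box 2, 5 lands solely at r2c5 ⇒ r2c5=5.
Step 7. [r4c7∈{9}] only 9 remains possible at r4c7. So r4c7=9.
Step 8. [r5c7∈{1,4}] in col 7, 4 fits only at r5c7 ⇒ r5c7=4.
Step 9. [r1c3∈{5}] nothing but 5 survives at r1c3. So r1c3=5.
Step 10. [r8c3∈{2,6}] row 8 places 2 nowhere but r8c3, so r8c3=2.
Step 11. [r6c1∈{5}] r6c1 has the single candidate 5. So r6c1=5.
Step 12. [r5c6∈{3}] r5c6's peers cover all but 3, so r5c6=3.
Step 13. [r3c7∈{5}] r3c7's peers cover all but 5 ⇒ r3c7=5.
Step 14. [r9c1∈{1}] r9c1 has the single candidate 1, so r9c1=1.
Step 15. [r8c5∈{6}] nothing but 6 survives at r8c5. So r8c5=6.
Step 16. [r5c4∈{1}] only 1 remains possible at r5c4 ⇒ r5c4=1.
Step 17. [r4c8∈{2}] r4c8 has the single candidate 2 ⇒ r4c8=2.
Step 18. [r4c9∈{7}] r4c9 is down to just 7 ⇒ r4c9=7.
Step 19. [r8c8∈{5}] only 5 remains possible at r8c8, so r8c8=5.
Step 20. [r1c9∈{9}] r1c9 has the single candidate 9. So r1c9=9.
Step 21. [r6c7∈{1}] r6c7's peers cover all but 1 ⇒ r6c7=1.
Step 22. [r6c5∈{7}] r6c5's peers cover all but 7 ⇒ r6c5=7.
Step 23. [r2c2∈{4}] r2c2's peers cover all but 4, so r2c2=4.
Step 24. [r7c3∈{7}] r7c3 has the single candidate 7, so r7c3=7.
Step 25. [r2c8∈{8}] r2c8's peers cover all but 8 ⇒ r2c8=8.
Step 26. [r4c4∈{5}] r4c4 is down to just 5, so r4c4=5.
Step 27. [r1c7∈{3}] r1c7 has the single candidate 3, so r1c7=3.
Step 28. [r1c6∈{2}] nothing but 2 survives at r1c6. So r1c6=2.
Step 29. [r7c4∈{8}] nothing but 8 survives at r7c4 ⇒ r7c4=8.
Step 30. [r5c8∈{6}] r5c8's peers cover all but 6 ⇒ r5c8=6.
Step 31. [r2c6∈{7}] nothing but 7 survives at r2c6. So r2c6=7.
Step 32. [r5c3∈{8}] r5c3's peers cover all but 8, so r5c3=8.
Step 33. [r9c8∈{4}] r9c8 has the single candidate 4. So r9c8=4.
Step 34. [r9c3∈{6}] r9c3 has the single candidate 6, so r9c3=6.
Step 35. [r4c1∈{3}] nothing but 3 survives at r4c1. So r4c1=3.

Answer: 7 8 5 6 4 2 3 1 9 / 9 4 1 3 5 7 6 8 2 / 6 2 3 9 1 8 5 7 4 / 3 1 4 5 8 6 9 2 7 / 2 7 8 1 9 3 4 6 5 / 5 6 9 2 7 4 1 3 8 / 4 5 7 8 3 1 2 9 6 / 8 3 2 4 6 9 7 5 1 / 1 9 6 7 2 5 8 4 3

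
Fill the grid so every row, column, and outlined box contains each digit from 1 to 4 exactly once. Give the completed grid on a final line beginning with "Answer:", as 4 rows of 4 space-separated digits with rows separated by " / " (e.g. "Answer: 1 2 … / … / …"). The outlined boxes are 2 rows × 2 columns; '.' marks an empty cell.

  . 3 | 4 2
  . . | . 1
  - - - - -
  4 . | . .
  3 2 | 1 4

Step 1. [r3c4∈{3}] r3c4 is down to just 3. So r3c4=3.
Step 2. [r2c3∈{3}] nothing but 3 survives at r2c3, so r2c3=3.
Step 3. [r3c2∈{1}] r3c2 has the single candidate 1. So r3c2=1.
Step 4. [r2c2∈{4}] r2c2's peers cover all but 4, so r2c2=4.
Step 5. [r2c1∈{2}] r2c1's peers cover all but 2, so r2c1=2.
Step 6. [r3c3∈{2}] r3c3's peers cover all but 2, so r3c3=2.
Step 7. [r1c1∈{1}] r1c1 is down to just 1. So r1c1=1.

Answer: 1 3 4 2 / 2 4 3 1 / 4 1 2 3 / 3 2 1 4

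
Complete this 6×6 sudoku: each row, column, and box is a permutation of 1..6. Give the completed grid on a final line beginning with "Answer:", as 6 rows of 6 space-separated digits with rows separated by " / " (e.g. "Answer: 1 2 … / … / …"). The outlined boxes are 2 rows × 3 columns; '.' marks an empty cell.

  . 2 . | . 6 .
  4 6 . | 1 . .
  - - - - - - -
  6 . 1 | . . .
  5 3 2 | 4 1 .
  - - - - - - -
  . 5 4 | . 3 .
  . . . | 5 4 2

Step 1. [r1c4∈{3}] r1c4's peers cover all but 3. So r1c4=3.
Step 2. [r2c6∈{5}] r2c6's peers cover all but 5, so r2c6=5.
Step 3. [r6c1∈{1,3}] 3 has one home in col 1: r6c1. So r6c1=3.
Step 4. [r5c6∈{1,6}] r5c6 is the only open cell in col 6 admitting 1 ⇒ r5c6=1.
Step 5. [r3c4∈{2}] nothing but 2 survives at r3c4. So r3c4=2.
Step 6. [r1c1∈{1}] nothing but 1 survives at r1c1. So r1c1=1.
Step 7. [r3c2∈{4}] only 4 remains possible at r3c2, so r3c2=4.
Step 8. [r4c6∈{6}] r4c6 has the single candidate 6, so r4c6=6.
Step 9. [r2c3∈{3}] r2c3 has the single candidate 3. So r2c3=3.
Step 10. [r1c6∈{4}] nothing but 4 survives at r1c6. So r1c6=4.
Step 11. [r6c3∈{6}] nothing but 6 survives at r6c3. So r6c3=6.
Step 12. [r3c6∈{3}] r3c6 is down to just 3. So r3c6=3.
Step 13. [r1c3∈{5}] r1c3 has the single candidate 5, so r1c3=5.
Step 14. [r3c5∈{5}] r3c5's peers cover all but 5, so r3c5=5.
Step 15. [r5c4∈{6}] r5c4 has the single candidate 6 ⇒ r5c4=6.
Step 16. [r5c1∈{2}] only 2 remains possible at r5c1. So r5c1=2.
Step 17. [r6c2∈{1}] r6c2's peers cover all but 1 ⇒ r6c2=1.
Step 18. [r2c5∈{2}] nothing but 2 survives at r2c5 ⇒ r2c5=2.

Answer: 1 2 5 3 6 4 / 4 6 3 1 2 5 / 6 4 1 2 5 3 / 5 3 2 4 1 6 / 2 5 4 6 3 1 / 3 1 6 5 4 2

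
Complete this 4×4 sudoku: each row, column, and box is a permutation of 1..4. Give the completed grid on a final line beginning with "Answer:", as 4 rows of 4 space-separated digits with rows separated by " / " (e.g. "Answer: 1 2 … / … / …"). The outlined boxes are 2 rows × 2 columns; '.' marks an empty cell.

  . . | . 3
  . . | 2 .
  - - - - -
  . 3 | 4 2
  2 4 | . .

Step 1. [r1c3∈{1}] r1c3 is down to just 1. So r1c3=1.
Step 2. [r2c1∈{1,3,4}] across row 2, 3 lands solely at r2c1 ⇒ r2c1=3.
Step 3. [r2c4∈{4}] r2c4 has the single candidate 4, so r2c4=4.
Step 4. [r4c3∈{3}] nothing but 3 survives at r4c3 ⇒ r4c3=3.
Step 5. [r1c2∈{2}] r1c2's peers cover all but 2, so r1c2=2.
Step 6. [r4c4∈{1}] r4c4's peers cover all but 1 ⇒ r4c4=1.
Step 7. [r3c1∈{1}] r3c1 is down to just 1, so r3c1=1.
Step 8. [r2c2∈{1}] nothing but 1 survives at r2c2. So r2c2=1.
Step 9. [r1c1∈{4}] r1c1 is down to just 4, so r1c1=4.

Answer: 4 2 1 3 / 3 1 2 4 / 1 3 4 2 / 2 4 3 1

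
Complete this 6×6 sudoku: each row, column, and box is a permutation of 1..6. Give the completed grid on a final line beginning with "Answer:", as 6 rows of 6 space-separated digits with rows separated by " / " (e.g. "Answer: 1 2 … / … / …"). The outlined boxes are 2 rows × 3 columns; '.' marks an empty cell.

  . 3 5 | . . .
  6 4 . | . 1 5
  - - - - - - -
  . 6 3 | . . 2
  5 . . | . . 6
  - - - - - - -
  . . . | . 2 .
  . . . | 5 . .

Step 1. [r1c6∈{4}] r1c6's peers cover all but 4 ⇒ r1c6=4.
Step 2. [r2c3∈{2}] r2c3 has the single candidate 2. So r2c3=2.
Step 3. [r6c1∈{1,2,3,4}] r6c1 is the only open cell in col 1 admitting 2, so r6c1=2.
Step 4. [r6c2∈{1}] r6c2 has the single candidate 1, so r6c2=1.
Step 5. [r5c1∈{3,4}] 3 has one home in col 1: r5c1. So r5c1=3.
Step 6. [r3c1∈{1,4}] in col 1, 4 fits only at r3c1, so r3c1=4.
Step 7. [r3c4∈{1}] r3c4's peers cover all but 1, so r3c4=1.
Step 8. [r1c5∈{6}] r1c5's peers cover all but 6, so r1c5=6.
Step 9. [r5c4∈{4,6}] 6 has one home in col 4: r5c4, so r5c4=6.
Step 10. [r6c5∈{3,4}] r6c5 is the only open cell in box 6 admitting 4. So r6c5=4.
Step 11. [r2c4∈{3}] r2c4 is down to just 3 ⇒ r2c4=3.
Step 12. [r1c4∈{2}] only 2 remains possible at r1c4 ⇒ r1c4=2.
Step 13. [r4c4∈{4}] r4c4's peers cover all but 4. So r4c4=4.
Step 14. [r5c3∈{4}] r5c3 has the single candidate 4. So r5c3=4.
Step 15. [r3c5∈{5}] r3c5's peers cover all but 5, so r3c5=5.
Step 16. [r6c3∈{6}] r6c3's peers cover all but 6, so r6c3=6.
Step 17. [r5c6∈{1}] r5c6 has the single candidate 1, so r5c6=1.
Step 18. [r4c2∈{2}] r4c2 has the single candidate 2, so r4c2=2.
Step 19. [r6c6∈{3}] only 3 remains possible at r6c6 ⇒ r6c6=3.
Step 20. [r5c2∈{5}] r5c2's peers cover all but 5. So r5c2=5.
Step 21. [r4c3∈{1}] nothing but 1 survives at r4c3. So r4c3=1.
Step 22. [r4c5∈{3}] r4c5 has the single candidate 3 ⇒ r4c5=3.
Step 23. [r1c1∈{1}] only 1 remains possible at r1c1, so r1c1=1.

Answer: 1 3 5 2 6 4 / 6 4 2 3 1 5 / 4 6 3 1 5 2 / 5 2 1 4 3 6 / 3 5 4 6 2 1 / 2 1 6 5 4 3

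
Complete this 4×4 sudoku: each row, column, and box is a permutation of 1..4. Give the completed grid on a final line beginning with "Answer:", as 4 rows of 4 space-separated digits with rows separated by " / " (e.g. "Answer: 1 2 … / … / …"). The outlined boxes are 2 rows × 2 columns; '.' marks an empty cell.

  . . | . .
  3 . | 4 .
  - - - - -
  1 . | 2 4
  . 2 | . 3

Step 1. [r1c2∈{1,4}] col 2 places 4 nowhere but r1c2, so r1c2=4.
Step 2. [r2c4∈{1,2}] r2c4 is the only open cell in row 2 admitting 2, so r2c4=2.
Step 3. [r4c3∈{1}] r4c3 is down to just 1, so r4c3=1.
Step 4. [r1c3∈{3}] nothing but 3 survives at r1c3, so r1c3=3.
Step 5. [r3c2∈{3}] r3c2 is down to just 3, so r3c2=3.
Step 6. [r1c1∈{2}] r1c1 is down to just 2 ⇒ r1c1=2.
Step 7. [r4c1∈{4}] r4c1 is down to just 4. So r4c1=4.
Step 8. [r2c2∈{1}] only 1 remains possible at r2c2 ⇒ r2c2=1.
Step 9. [r1c4∈{1}] r1c4's peers cover all but 1, so r1c4=1.

Answer: 2 4 3 1 / 3 1 4 2 / 1 3 2 4 / 4 2 1 3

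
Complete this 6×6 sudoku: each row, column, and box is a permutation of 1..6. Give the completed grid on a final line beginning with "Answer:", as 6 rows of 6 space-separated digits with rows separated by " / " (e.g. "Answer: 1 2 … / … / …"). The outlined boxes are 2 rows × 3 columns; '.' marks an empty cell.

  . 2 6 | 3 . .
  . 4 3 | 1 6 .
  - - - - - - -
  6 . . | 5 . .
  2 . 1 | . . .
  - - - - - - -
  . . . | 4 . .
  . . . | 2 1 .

Step 1. [r3c2∈{3}] r3c2's peers cover all but 3. So r3c2=3.
Step 2. [r2c1∈{5}] r2c1 is down to just 5 ⇒ r2c1=5.
Step 3. [r3c3∈{4}] r3c3 is down to just 4 ⇒ r3c3=4.
Step 4. [r6c3∈{5}] nothing but 5 survives at r6c3 ⇒ r6c3=5.
Step 5. [r6c2∈{6}] r6c2 has the single candidate 6. So r6c2=6.
Step 6. [r6c6∈{3}] r6c6 has the single candidate 3, so r6c6=3.
Step 7. [r5c5∈{5}] nothing but 5 survives at r5c5, so r5c5=5.
Step 8. [r1c5∈{4}] r1c5's peers cover all but 4, so r1c5=4.
Step 9. [r5c1∈{1,3}] across row 5, 3 lands solely at r5c1 ⇒ r5c1=3.
Step 10. [r3c5∈{2}] r3c5's peers cover all but 2 ⇒ r3c5=2.
Step 11. [r5c6∈{6}] nothing but 6 survives at r5c6, so r5c6=6.
Step 12. [r3c6∈{1}] r3c6 is down to just 1, so r3c6=1.
Step 13. [r5c3∈{2}] nothing but 2 survives at r5c3, so r5c3=2.
Step 14. [r5c2∈{1}] r5c2 is down to just 1 ⇒ r5c2=1.
Step 15. [r4c6∈{4}] r4c6's peers cover all but 4, so r4c6=4.
Step 16. [r1c6∈{5}] r1c6's peers cover all but 5 ⇒ r1c6=5.
Step 17. [r2c6∈{2}] r2c6 has the single candidate 2. So r2c6=2.
Step 18. [r6c1∈{4}] nothing but 4 survives at r6c1 ⇒ r6c1=4.
Step 19. [r1c1∈{1}] r1c1 has the single candidate 1, so r1c1=1.
Step 20. [r4c5∈{3}] nothing but 3 survives at r4c5 ⇒ r4c5=3.
Step 21. [r4c2∈{5}] r4c2 is down to just 5, so r4c2=5.
Step 22. [r4c4∈{6}] r4c4 is down to just 6 ⇒ r4c4=6.

Answer: 1 2 6 3 4 5 / 5 4 3 1 6 2 / 6 3 4 5 2 1 / 2 5 1 6 3 4 / 3 1 2 4 5 6 / 4 6 5 2 1 3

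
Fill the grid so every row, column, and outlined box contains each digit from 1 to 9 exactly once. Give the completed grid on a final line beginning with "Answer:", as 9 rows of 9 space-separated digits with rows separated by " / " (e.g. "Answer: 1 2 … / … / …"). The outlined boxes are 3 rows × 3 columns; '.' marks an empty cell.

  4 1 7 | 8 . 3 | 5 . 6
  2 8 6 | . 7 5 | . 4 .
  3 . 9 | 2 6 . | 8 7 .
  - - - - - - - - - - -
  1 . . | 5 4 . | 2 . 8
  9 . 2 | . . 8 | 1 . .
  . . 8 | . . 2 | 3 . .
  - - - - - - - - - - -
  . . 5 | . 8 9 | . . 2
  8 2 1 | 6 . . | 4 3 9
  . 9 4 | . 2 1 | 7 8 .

Step 1. [r6c1∈{5,6,7}] r6c1 is the only open cell in col 1 admitting 5, so r6c1=5.
Step 2. [r7c2∈{3,6,7}] in box 7, 3 fits only at r7c2, so r7c2=3.
Step 3. [r4c8∈{6,9}] r4c8 is the only open cell in row 4 admitting 9, so r4c8=9.
Step 4. [r2c4∈{1,9}] r2c4 is the only open cell in box 2 admitting 1. So r2c4=1.
Step 5. [r6c8∈{6}] r6c8 is down to just 6 ⇒ r6c8=6.
Step 6. [r5c2∈{4,6,7}] 6 has one home in row 5: r5c2 ⇒ r5c2=6.
Step 7. [r5c9∈{4,5,7}] r5c9 is the only open cell in row 5 admitting 4 ⇒ r5c9=4.
Step 8. [r5c4∈{3,7}] 7 has one home in row 5: r5c4. So r5c4=7.
Step 9. [r1c5∈{9}] r1c5 is down to just 9 ⇒ r1c5=9.
Step 10. [r9c1∈{6}] only 6 remains possible at r9c1 ⇒ r9c1=6.
Step 11. [r4c2∈{7}] r4c2 is down to just 7 ⇒ r4c2=7.
Step 12. [r5c5∈{3}] nothing but 3 survives at r5c5 ⇒ r5c5=3.
Step 13. [r4c3∈{3}] only 3 remains possible at r4c3 ⇒ r4c3=3.
Step 14. [r8c5∈{5}] only 5 remains possible at r8c5, so r8c5=5.
Step 15. [r8c6∈{7}] r8c6 is down to just 7, so r8c6=7.
Step 16. [r7c7∈{6}] nothing but 6 survives at r7c7, so r7c7=6.
Step 17. [r7c1∈{7}] r7c1 has the single candidate 7 ⇒ r7c1=7.
Step 18. [r9c9∈{5}] only 5 remains possible at r9c9 ⇒ r9c9=5.
Step 19. [r6c5∈{1}] r6c5's peers cover all but 1. So r6c5=1.
Step 20. [r1c8∈{2}] nothing but 2 survives at r1c8. So r1c8=2.
Step 21. [r7c4∈{4}] nothing but 4 survives at r7c4. So r7c4=4.
Step 22. [r4c6∈{6}] only 6 remains possible at r4c6 ⇒ r4c6=6.
Step 23. [r5c8∈{5}] only 5 remains possible at r5c8. So r5c8=5.
Step 24. [r9c4∈{3}] r9c4's peers cover all but 3, so r9c4=3.
Step 25. [r6c9∈{7}] r6c9 has the single candidate 7. So r6c9=7.
Step 26. [r3c2∈{5}] r3c2 has the single candidate 5. So r3c2=5.
Step 27. [r3c6∈{4}] r3c6 has the single candidate 4 ⇒ r3c6=4.
Step 28. [r3c9∈{1}] r3c9 has the single candidate 1, so r3c9=1.
Step 29. [r2c9∈{3}] nothing but 3 survives at r2c9. So r2c9=3.
Step 30. [r7c8∈{1}] r7c8 is down to just 1. So r7c8=1.
Step 31. [r6c2∈{4}] r6c2 is down to just 4 ⇒ r6c2=4.
Step 32. [r6c4∈{9}] only 9 remains possible at r6c4. So r6c4=9.
Step 33. [r2c7∈{9}] r2c7 is down to just 9, so r2c7=9.

Answer: 4 1 7 8 9 3 5 2 6 / 2 8 6 1 7 5 9 4 3 / 3 5 9 2 6 4 8 7 1 / 1 7 3 5 4 6 2 9 8 / 9 6 2 7 3 8 1 5 4 / 5 4 8 9 1 2 3 6 7 / 7 3 5 4 8 9 6 1 2 / 8 2 1 6 5 7 4 3 9 / 6 9 4 3 2 1 7 8 5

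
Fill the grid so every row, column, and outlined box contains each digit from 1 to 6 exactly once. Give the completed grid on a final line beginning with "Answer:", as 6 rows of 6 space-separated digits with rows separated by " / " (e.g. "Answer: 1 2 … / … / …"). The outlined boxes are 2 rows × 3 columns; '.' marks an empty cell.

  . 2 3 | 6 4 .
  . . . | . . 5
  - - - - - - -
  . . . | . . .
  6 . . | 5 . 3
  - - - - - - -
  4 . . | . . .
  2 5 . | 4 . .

Step 1. [r1c6∈{1}] r1c6 has the single candidate 1 ⇒ r1c6=1.
Step 2. [r6c6∈{6}] r6c6's peers cover all but 6, so r6c6=6.
Step 3. [r6c3∈{1}] r6c3 is down to just 1, so r6c3=1.
Step 4. [r5c2∈{3,6}] r5c2 is the only open cell in box 5 admitting 3 ⇒ r5c2=3.
Step 5. [r2c2∈{1,4,6}] across col 2, 6 lands solely at r2c2. So r2c2=6.
Step 6. [r5c6∈{2}] r5c6 has the single candidate 2. So r5c6=2.
Step 7. [r3c3∈{2,4,5}] col 3 places 5 nowhere but r3c3 ⇒ r3c3=5.
Step 8. [r3c5∈{1,2,6}] in row 3, 6 fits only at r3c5 ⇒ r3c5=6.
Step 9. [r3c4∈{1,2}] r3c4 is the only open cell in row 3 admitting 2, so r3c4=2.
Step 10. [r4c5∈{1}] nothing but 1 survives at r4c5, so r4c5=1.
Step 11. [r4c2∈{4}] r4c2 is down to just 4, so r4c2=4.
Step 12. [r3c2∈{1}] nothing but 1 survives at r3c2, so r3c2=1.
Step 13. [r2c4∈{3}] r2c4 is down to just 3, so r2c4=3.
Step 14. [r2c5∈{2}] only 2 remains possible at r2c5, so r2c5=2.
Step 15. [r5c4∈{1}] r5c4 is down to just 1. So r5c4=1.
Step 16. [r5c3∈{6}] nothing but 6 survives at r5c3. So r5c3=6.
Step 17. [r1c1∈{5}] nothing but 5 survives at r1c1 ⇒ r1c1=5.
Step 18. [r3c6∈{4}] r3c6 is down to just 4 ⇒ r3c6=4.
Step 19. [r2c1∈{1}] nothing but 1 survives at r2c1, so r2c1=1.
Step 20. [r3c1∈{3}] r3c1's peers cover all but 3. So r3c1=3.
Step 21. [r5c5∈{5}] nothing but 5 survives at r5c5 ⇒ r5c5=5.
Step 22. [r4c3∈{2}] nothing but 2 survives at r4c3. So r4c3=2.
Step 23. [r2c3∈{4}] r2c3's peers cover all but 4. So r2c3=4.
Step 24. [r6c5∈{3}] only 3 remains possible at r6c5 ⇒ r6c5=3.

Answer: 5 2 3 6 4 1 / 1 6 4 3 2 5 / 3 1 5 2 6 4 / 6 4 2 5 1 3 / 4 3 6 1 5 2 / 2 5 1 4 3 6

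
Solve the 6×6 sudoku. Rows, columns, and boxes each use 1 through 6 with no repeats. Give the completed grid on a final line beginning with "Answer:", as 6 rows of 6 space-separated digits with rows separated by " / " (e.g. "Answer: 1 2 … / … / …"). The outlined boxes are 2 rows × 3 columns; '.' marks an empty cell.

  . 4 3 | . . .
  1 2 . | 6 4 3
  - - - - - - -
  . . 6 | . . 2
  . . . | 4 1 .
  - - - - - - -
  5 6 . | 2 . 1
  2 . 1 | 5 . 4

Step 1. [r4c1∈{3}] r4c1's peers cover all but 3 ⇒ r4c1=3.
Step 2. [r4c2∈{5}] r4c2 has the single candidate 5. So r4c2=5.
Step 3. [r3c5∈{3,5}] across row 3, 5 lands solely at r3c5 ⇒ r3c5=5.
Step 4. [r5c5∈{3}] r5c5's peers cover all but 3. So r5c5=3.
Step 5. [r4c6∈{6}] nothing but 6 survives at r4c6. So r4c6=6.
Step 6. [r1c1∈{6}] r1c1 has the single candidate 6, so r1c1=6.
Step 7. [r1c5∈{2}] r1c5 has the single candidate 2, so r1c5=2.
Step 8. [r2c3∈{5}] r2c3 is down to just 5 ⇒ r2c3=5.
Step 9. [r3c4∈{3}] r3c4 has the single candidate 3, so r3c4=3.
Step 10. [r6c2∈{3}] r6c2 is down to just 3, so r6c2=3.
Step 11. [r4c3∈{2}] nothing but 2 survives at r4c3, so r4c3=2.
Step 12. [r5c3∈{4}] r5c3 has the single candidate 4, so r5c3=4.
Step 13. [r1c4∈{1}] r1c4 has the single candidate 1 ⇒ r1c4=1.
Step 14. [r1c6∈{5}] r1c6 is down to just 5, so r1c6=5.
Step 15. [r6c5∈{6}] only 6 remains possible at r6c5 ⇒ r6c5=6.
Step 16. [r3c2∈{1}] only 1 remains possible at r3c2, so r3c2=1.
Step 17. [r3c1∈{4}] r3c1 has the single candidate 4, so r3c1=4.

Answer: 6 4 3 1 2 5 / 1 2 5 6 4 3 / 4 1 6 3 5 2 / 3 5 2 4 1 6 / 5 6 4 2 3 1 / 2 3 1 5 6 4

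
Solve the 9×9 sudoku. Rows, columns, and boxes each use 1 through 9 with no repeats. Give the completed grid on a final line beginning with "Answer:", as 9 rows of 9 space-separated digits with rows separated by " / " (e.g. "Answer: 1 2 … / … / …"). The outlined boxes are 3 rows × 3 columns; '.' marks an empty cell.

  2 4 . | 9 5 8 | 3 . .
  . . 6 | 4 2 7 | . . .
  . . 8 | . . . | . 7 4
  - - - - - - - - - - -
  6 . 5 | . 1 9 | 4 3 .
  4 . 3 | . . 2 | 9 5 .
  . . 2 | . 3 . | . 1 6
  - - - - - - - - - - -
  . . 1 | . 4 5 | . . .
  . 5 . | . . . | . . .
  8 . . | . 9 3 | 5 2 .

Step 1. [r8c3∈{4,7,9}] col 3 places 9 nowhere but r8c3 ⇒ r8c3=9.
Step 2. [r1c9∈{1}] only 1 remains possible at r1c9 ⇒ r1c9=1.
Step 3. [r9c9∈{7}] r9c9 has the single candidate 7 ⇒ r9c9=7.
Step 4. [r5c9∈{8}] r5c9's peers cover all but 8. So r5c9=8.
Step 5. [r8c5∈{6,7,8}] r8c5 is the only open cell in col 5 admitting 8. So r8c5=8.
Step 6. [r5c5∈{6,7}] col 5 places 7 nowhere but r5c5. So r5c5=7.
Step 7. [r8c4∈{1,2,6,7}] across row 8, 2 lands solely at r8c4, so r8c4=2.
Step 8. [r3c1∈{1,3,5,9}] in row 3, 5 fits only at r3c1, so r3c1=5.
Step 9. [r3c2∈{1,3,9}] across row 3, 9 lands solely at r3c2, so r3c2=9.
Step 10. [r8c1∈{3,7}] r8c1 is the only open cell in row 8 admitting 7. So r8c1=7.
Step 11. [r5c4∈{6}] only 6 remains possible at r5c4, so r5c4=6.
Step 12. [r8c6∈{1,6}] in box 8, 6 fits only at r8c6, so r8c6=6.
Step 13. [r7c1∈{3}] r7c1 has the single candidate 3. So r7c1=3.
Step 14. [r2c7∈{8}] nothing but 8 survives at r2c7. So r2c7=8.
Step 15. [r7c7∈{6}] r7c7 is down to just 6 ⇒ r7c7=6.
Step 16. [r2c8∈{9}] r2c8 is down to just 9. So r2c8=9.
Step 17. [r4c2∈{7,8}] in row 4, 7 fits only at r4c2 ⇒ r4c2=7.
Step 18. [r2c2∈{1,3}] 3 has one home in row 2: r2c2, so r2c2=3.
Step 19. [r6c4∈{5,8}] row 6 places 5 nowhere but r6c4. So r6c4=5.
Step 20. [r3c4∈{1,3}] in row 3, 3 fits only at r3c4. So r3c4=3.
Step 21. [r7c8∈{8}] r7c8 has the single candidate 8. So r7c8=8.
Step 22. [r6c2∈{8}] nothing but 8 survives at r6c2, so r6c2=8.
Step 23. [r2c9∈{5}] r2c9's peers cover all but 5. So r2c9=5.
Step 24. [r6c1∈{9}] nothing but 9 survives at r6c1. So r6c1=9.
Step 25. [r7c9∈{9}] r7c9 is down to just 9 ⇒ r7c9=9.
Step 26. [r6c7∈{7}] r6c7's peers cover all but 7. So r6c7=7.
Step 27. [r8c7∈{1}] only 1 remains possible at r8c7. So r8c7=1.
Step 28. [r8c8∈{4}] r8c8's peers cover all but 4. So r8c8=4.
Step 29. [r5c2∈{1}] r5c2 is down to just 1, so r5c2=1.
Step 30. [r9c3∈{4}] r9c3 has the single candidate 4 ⇒ r9c3=4.
Step 31. [r7c4∈{7}] r7c4 is down to just 7. So r7c4=7.
Step 32. [r9c2∈{6}] only 6 remains possible at r9c2. So r9c2=6.
Step 33. [r4c9∈{2}] r4c9 is down to just 2. So r4c9=2.
Step 34. [r2c1∈{1}] nothing but 1 survives at r2c1. So r2c1=1.
Step 35. [r1c8∈{6}] r1c8 has the single candidate 6. So r1c8=6.
Step 36. [r1c3∈{7}] only 7 remains possible at r1c3, so r1c3=7.
Step 37. [r3c5∈{6}] r3c5 is down to just 6. So r3c5=6.
Step 38. [r3c7∈{2}] r3c7 has the single candidate 2. So r3c7=2.
Step 39. [r7c2∈{2}] only 2 remains possible at r7c2. So r7c2=2.
Step 40. [r3c6∈{1}] nothing but 1 survives at r3c6, so r3c6=1.
Step 41. [r9c4∈{1}] r9c4 has the single candidate 1. So r9c4=1.
Step 42. [r8c9∈{3}] nothing but 3 survives at r8c9 ⇒ r8c9=3.
Step 43. [r6c6∈{4}] r6c6 is down to just 4. So r6c6=4.
Step 44. [r4c4∈{8}] nothing but 8 survives at r4c4. So r4c4=8.

Answer: 2 4 7 9 5 8 3 6 1 / 1 3 6 4 2 7 8 9 5 / 5 9 8 3 6 1 2 7 4 / 6 7 5 8 1 9 4 3 2 / 4 1 3 6 7 2 9 5 8 / 9 8 2 5 3 4 7 1 6 / 3 2 1 7 4 5 6 8 9 / 7 5 9 2 8 6 1 4 3 / 8 6 4 1 9 3 5 2 7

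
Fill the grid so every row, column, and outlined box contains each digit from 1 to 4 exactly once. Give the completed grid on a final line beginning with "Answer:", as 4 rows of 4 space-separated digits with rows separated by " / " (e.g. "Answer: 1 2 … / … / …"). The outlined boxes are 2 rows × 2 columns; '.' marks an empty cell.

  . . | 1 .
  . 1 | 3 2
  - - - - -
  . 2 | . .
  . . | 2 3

Step 1. [r2c1∈{4}] r2c1 has the single candidate 4. So r2c1=4.
Step 2. [r3c4∈{1,4}] r3c4 is the only open cell in col 4 admitting 1, so r3c4=1.
Step 3. [r1c1∈{2,3}] in row 1, 2 fits only at r1c1 ⇒ r1c1=2.
Step 4. [r3c3∈{4}] r3c3 is down to just 4, so r3c3=4.
Step 5. [r1c4∈{4}] r1c4 has the single candidate 4 ⇒ r1c4=4.
Step 6. [r4c2∈{4}] r4c2 has the single candidate 4. So r4c2=4.
Step 7. [r1c2∈{3}] only 3 remains possible at r1c2. So r1c2=3.
Step 8. [r3c1∈{3}] r3c1 is down to just 3. So r3c1=3.
Step 9. [r4c1∈{1}] r4c1 is down to just 1. So r4c1=1.

Answer: 2 3 1 4 / 4 1 3 2 / 3 2 4 1 / 1 4 2 3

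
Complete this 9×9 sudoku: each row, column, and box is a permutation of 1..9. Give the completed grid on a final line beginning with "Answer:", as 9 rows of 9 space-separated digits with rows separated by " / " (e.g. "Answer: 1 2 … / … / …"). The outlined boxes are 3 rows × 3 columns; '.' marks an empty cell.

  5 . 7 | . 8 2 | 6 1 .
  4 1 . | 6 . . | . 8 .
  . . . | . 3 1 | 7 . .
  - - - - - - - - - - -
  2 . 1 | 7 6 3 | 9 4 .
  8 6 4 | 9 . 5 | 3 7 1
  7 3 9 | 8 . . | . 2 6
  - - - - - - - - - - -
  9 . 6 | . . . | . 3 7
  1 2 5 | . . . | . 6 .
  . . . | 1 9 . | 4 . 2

Step 1. [r3c8∈{5,9}] r3c8 is the only open cell in col 8 admitting 9 ⇒ r3c8=9.
Step 2. [r7c2∈{4,8}] across col 2, 4 lands solely at r7c2, so r7c2=4.
Step 3. [r8c7∈{8}] only 8 remains possible at r8c7 ⇒ r8c7=8.
Step 4. [r1c4∈{4}] only 4 remains possible at r1c4, so r1c4=4.
Step 5. [r3c4∈{5}] only 5 remains possible at r3c4. So r3c4=5.
Step 6. [r2c3∈{2,3}] box 1 places 3 nowhere but r2c3 ⇒ r2c3=3.
Step 7. [r6c7∈{5}] r6c7's peers cover all but 5 ⇒ r6c7=5.
Step 8. [r9c3∈{8}] only 8 remains possible at r9c3 ⇒ r9c3=8.
Step 9. [r2c5∈{7}] r2c5's peers cover all but 7, so r2c5=7.
Step 10. [r8c6∈{4,7}] row 8 places 7 nowhere but r8c6. So r8c6=7.
Step 11. [r8c5∈{4}] r8c5 is down to just 4. So r8c5=4.
Step 12. [r7c5∈{2,5}] row 7 places 5 nowhere but r7c5 ⇒ r7c5=5.
Step 13. [r1c2∈{9}] r1c2 is down to just 9 ⇒ r1c2=9.
Step 14. [r6c5∈{1}] only 1 remains possible at r6c5 ⇒ r6c5=1.
Step 15. [r4c2∈{5}] r4c2's peers cover all but 5. So r4c2=5.
Step 16. [r9c2∈{7}] r9c2's peers cover all but 7. So r9c2=7.
Step 17. [r7c7∈{1}] nothing but 1 survives at r7c7, so r7c7=1.
Step 18. [r7c6∈{8}] only 8 remains possible at r7c6 ⇒ r7c6=8.
Step 19. [r2c6∈{9}] nothing but 9 survives at r2c6. So r2c6=9.
Step 20. [r9c1∈{3}] only 3 remains possible at r9c1. So r9c1=3.
Step 21. [r3c9∈{4}] r3c9 is down to just 4. So r3c9=4.
Step 22. [r6c6∈{4}] nothing but 4 survives at r6c6, so r6c6=4.
Step 23. [r8c4∈{3}] r8c4 has the single candidate 3, so r8c4=3.
Step 24. [r3c1∈{6}] r3c1 is down to just 6 ⇒ r3c1=6.
Step 25. [r7c4∈{2}] r7c4 is down to just 2, so r7c4=2.
Step 26. [r3c2∈{8}] nothing but 8 survives at r3c2. So r3c2=8.
Step 27. [r3c3∈{2}] r3c3 has the single candidate 2, so r3c3=2.
Step 28. [r2c7∈{2}] r2c7 has the single candidate 2. So r2c7=2.
Step 29. [r2c9∈{5}] r2c9 is down to just 5. So r2c9=5.
Step 30. [r9c6∈{6}] r9c6's peers cover all but 6, so r9c6=6.
Step 31. [r8c9∈{9}] r8c9's peers cover all but 9 ⇒ r8c9=9.
Step 32. [r5c5∈{2}] only 2 remains possible at r5c5. So r5c5=2.
Step 33. [r4c9∈{8}] only 8 remains possible at r4c9, so r4c9=8.
Step 34. [r9c8∈{5}] r9c8 has the single candidate 5 ⇒ r9c8=5.
Step 35. [r1c9∈{3}] r1c9 is down to just 3. So r1c9=3.

Answer: 5 9 7 4 8 2 6 1 3 / 4 1 3 6 7 9 2 8 5 / 6 8 2 5 3 1 7 9 4 / 2 5 1 7 6 3 9 4 8 / 8 6 4 9 2 5 3 7 1 / 7 3 9 8 1 4 5 2 6 / 9 4 6 2 5 8 1 3 7 / 1 2 5 3 4 7 8 6 9 / 3 7 8 1 9 6 4 5 2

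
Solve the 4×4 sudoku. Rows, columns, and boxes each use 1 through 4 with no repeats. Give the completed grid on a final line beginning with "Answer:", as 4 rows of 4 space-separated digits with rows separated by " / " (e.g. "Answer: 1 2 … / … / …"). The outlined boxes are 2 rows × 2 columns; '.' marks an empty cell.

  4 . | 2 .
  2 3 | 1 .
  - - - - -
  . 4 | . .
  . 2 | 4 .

Step 1. [r3c3∈{3}] r3c3 is down to just 3. So r3c3=3.
Step 2. [r4c4∈{1}] r4c4 is down to just 1. So r4c4=1.
Step 3. [r2c4∈{4}] only 4 remains possible at r2c4 ⇒ r2c4=4.
Step 4. [r1c2∈{1}] only 1 remains possible at r1c2, so r1c2=1.
Step 5. [r1c4∈{3}] r1c4 has the single candidate 3, so r1c4=3.
Step 6. [r3c1∈{1}] r3c1 is down to just 1, so r3c1=1.
Step 7. [r3c4∈{2}] nothing but 2 survives at r3c4. So r3c4=2.
Step 8. [r4c1∈{3}] r4c1's peers cover all but 3 ⇒ r4c1=3.

Answer: 4 1 2 3 / 2 3 1 4 / 1 4 3 2 / 3 2 4 1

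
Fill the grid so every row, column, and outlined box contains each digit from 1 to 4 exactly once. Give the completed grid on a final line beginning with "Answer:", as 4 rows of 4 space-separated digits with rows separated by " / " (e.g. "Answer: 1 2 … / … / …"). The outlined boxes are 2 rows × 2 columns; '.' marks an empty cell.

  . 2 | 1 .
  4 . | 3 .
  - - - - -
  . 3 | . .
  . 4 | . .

Step 1. [r4c3∈{2}] r4c3 is down to just 2, so r4c3=2.
Step 2. [r4c1∈{1}] nothing but 1 survives at r4c1 ⇒ r4c1=1.
Step 3. [r1c4∈{4}] nothing but 4 survives at r1c4. So r1c4=4.
Step 4. [r3c4∈{1}] r3c4's peers cover all but 1 ⇒ r3c4=1.
Step 5. [r4c4∈{3}] r4c4 is down to just 3 ⇒ r4c4=3.
Step 6. [r3c3∈{4}] nothing but 4 survives at r3c3. So r3c3=4.
Step 7. [r3c1∈{2}] r3c1 has the single candidate 2, so r3c1=2.
Step 8. [r1c1∈{3}] only 3 remains possible at r1c1. So r1c1=3.
Step 9. [r2c4∈{2}] r2c4 is down to just 2 ⇒ r2c4=2.
Step 10. [r2c2∈{1}] only 1 remains possible at r2c2 ⇒ r2c2=1.

Answer: 3 2 1 4 / 4 1 3 2 / 2 3 4 1 / 1 4 2 3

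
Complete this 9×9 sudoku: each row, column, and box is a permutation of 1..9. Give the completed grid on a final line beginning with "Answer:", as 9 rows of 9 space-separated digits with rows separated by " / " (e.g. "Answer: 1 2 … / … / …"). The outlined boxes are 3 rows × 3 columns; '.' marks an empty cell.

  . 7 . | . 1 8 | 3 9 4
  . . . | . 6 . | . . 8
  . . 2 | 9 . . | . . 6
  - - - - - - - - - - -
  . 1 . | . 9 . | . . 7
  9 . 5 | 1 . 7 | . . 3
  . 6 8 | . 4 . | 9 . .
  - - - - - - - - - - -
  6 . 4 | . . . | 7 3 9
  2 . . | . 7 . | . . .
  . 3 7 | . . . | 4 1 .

Step 1. [r1c4∈{2,5}] r1c4 is the only open cell in row 1 admitting 2, so r1c4=2.
Step 2. [r8c9∈{5}] only 5 remains possible at r8c9. So r8c9=5.
Step 3. [r1c1∈{5}] r1c1 has the single candidate 5, so r1c1=5.
Step 4. [r4c3∈{3}] r4c3 has the single candidate 3 ⇒ r4c3=3.
Step 5. [r9c1∈{8}] r9c1's peers cover all but 8, so r9c1=8.
Step 6. [r3c5∈{3,5}] in col 5, 3 fits only at r3c5. So r3c5=3.
Step 7. [r5c2∈{2,4}] across col 2, 2 lands solely at r5c2. So r5c2=2.
Step 8. [r9c6∈{2,5,6,9}] across row 9, 9 lands solely at r9c6, so r9c6=9.
Step 9. [r5c5∈{8}] r5c5 is down to just 8, so r5c5=8.
Step 10. [r5c7∈{6}] only 6 remains possible at r5c7, so r5c7=6.
Step 11. [r9c4∈{5,6}] across row 9, 6 lands solely at r9c4, so r9c4=6.
Step 12. [r4c4∈{5}] r4c4's peers cover all but 5 ⇒ r4c4=5.
Step 13. [r4c1∈{4}] r4c1 is down to just 4, so r4c1=4.
Step 14. [r6c8∈{2,5}] row 6 places 5 nowhere but r6c8. So r6c8=5.
Step 15. [r9c5∈{2,5}] across row 9, 5 lands solely at r9c5 ⇒ r9c5=5.
Step 16. [r8c7∈{8}] r8c7's peers cover all but 8 ⇒ r8c7=8.
Step 17. [r4c7∈{2}] r4c7 has the single candidate 2, so r4c7=2.
Step 18. [r3c1∈{1}] r3c1 is down to just 1. So r3c1=1.
Step 19. [r6c6∈{2,3}] across row 6, 2 lands solely at r6c6, so r6c6=2.
Step 20. [r8c6∈{1,3,4}] col 6 places 3 nowhere but r8c6 ⇒ r8c6=3.
Step 21. [r8c2∈{9}] r8c2 has the single candidate 9. So r8c2=9.
Step 22. [r2c2∈{4}] nothing but 4 survives at r2c2, so r2c2=4.
Step 23. [r2c6∈{5}] r2c6 has the single candidate 5. So r2c6=5.
Step 24. [r3c8∈{7}] r3c8's peers cover all but 7, so r3c8=7.
Step 25. [r4c6∈{6}] r4c6 has the single candidate 6, so r4c6=6.
Step 26. [r2c8∈{2}] only 2 remains possible at r2c8 ⇒ r2c8=2.
Step 27. [r7c2∈{5}] r7c2 has the single candidate 5, so r7c2=5.
Step 28. [r7c6∈{1}] r7c6 is down to just 1. So r7c6=1.
Step 29. [r4c8∈{8}] nothing but 8 survives at r4c8. So r4c8=8.
Step 30. [r6c9∈{1}] only 1 remains possible at r6c9, so r6c9=1.
Step 31. [r6c1∈{7}] r6c1's peers cover all but 7. So r6c1=7.
Step 32. [r5c8∈{4}] r5c8's peers cover all but 4. So r5c8=4.
Step 33. [r3c6∈{4}] only 4 remains possible at r3c6, so r3c6=4.
Step 34. [r6c4∈{3}] r6c4 is down to just 3, so r6c4=3.
Step 35. [r2c4∈{7}] only 7 remains possible at r2c4 ⇒ r2c4=7.
Step 36. [r1c3∈{6}] r1c3's peers cover all but 6 ⇒ r1c3=6.
Step 37. [r8c4∈{4}] r8c4 has the single candidate 4 ⇒ r8c4=4.
Step 38. [r3c2∈{8}] nothing but 8 survives at r3c2, so r3c2=8.
Step 39. [r2c3∈{9}] r2c3's peers cover all but 9, so r2c3=9.
Step 40. [r8c8∈{6}] r8c8 is down to just 6. So r8c8=6.
Step 41. [r7c5∈{2}] nothing but 2 survives at r7c5, so r7c5=2.
Step 42. [r8c3∈{1}] r8c3 is down to just 1, so r8c3=1.
Step 43. [r3c7∈{5}] r3c7 is down to just 5, so r3c7=5.
Step 44. [r9c9∈{2}] only 2 remains possible at r9c9, so r9c9=2.
Step 45. [r2c7∈{1}] only 1 remains possible at r2c7. So r2c7=1.
Step 46. [r2c1∈{3}] r2c1 is down to just 3, so r2c1=3.
Step 47. [r7c4∈{8}] nothing but 8 survives at r7c4, so r7c4=8.

Answer: 5 7 6 2 1 8 3 9 4 / 3 4 9 7 6 5 1 2 8 / 1 8 2 9 3 4 5 7 6 / 4 1 3 5 9 6 2 8 7 / 9 2 5 1 8 7 6 4 3 / 7 6 8 3 4 2 9 5 1 / 6 5 4 8 2 1 7 3 9 / 2 9 1 4 7 3 8 6 5 / 8 3 7 6 5 9 4 1 2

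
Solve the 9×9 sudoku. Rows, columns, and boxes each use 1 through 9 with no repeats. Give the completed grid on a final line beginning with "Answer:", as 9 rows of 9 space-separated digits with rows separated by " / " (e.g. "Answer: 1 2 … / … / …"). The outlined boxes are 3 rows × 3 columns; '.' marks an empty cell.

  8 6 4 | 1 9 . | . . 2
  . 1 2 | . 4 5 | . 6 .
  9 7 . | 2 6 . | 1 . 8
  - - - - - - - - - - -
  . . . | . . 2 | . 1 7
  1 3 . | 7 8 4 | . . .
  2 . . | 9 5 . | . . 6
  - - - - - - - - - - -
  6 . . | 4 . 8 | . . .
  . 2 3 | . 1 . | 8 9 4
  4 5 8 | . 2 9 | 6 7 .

Step 1. [r9c4∈{3}] r9c4's peers cover all but 3, so r9c4=3.
Step 2. [r5c3∈{5,6,9}] across row 5, 6 lands solely at r5c3 ⇒ r5c3=6.
Step 3. [r3c8∈{3,4,5}] across row 3, 4 lands solely at r3c8, so r3c8=4.
Step 4. [r4c2∈{4,8,9}] row 4 places 8 nowhere but r4c2, so r4c2=8.
Step 5. [r4c7∈{3,4,5,9}] r4c7 is the only open cell in row 4 admitting 4, so r4c7=4.
Step 6. [r6c7∈{3}] r6c7 is down to just 3 ⇒ r6c7=3.
Step 7. [r1c6∈{3,7}] in box 2, 7 fits only at r1c6. So r1c6=7.
Step 8. [r1c8∈{3,5}] row 1 places 3 nowhere but r1c8, so r1c8=3.
Step 9. [r7c3∈{1,7,9}] r7c3 is the only open cell in col 3 admitting 1. So r7c3=1.
Step 10. [r2c9∈{9}] nothing but 9 survives at r2c9, so r2c9=9.
Step 11. [r5c9∈{5}] only 5 remains possible at r5c9 ⇒ r5c9=5.
Step 12. [r7c8∈{2,5}] 5 has one home in col 8: r7c8. So r7c8=5.
Step 13. [r8c4∈{5,6}] across row 8, 5 lands solely at r8c4. So r8c4=5.
Step 14. [r4c3∈{5,9}] row 4 places 9 nowhere but r4c3, so r4c3=9.
Step 15. [r5c7∈{2,9}] r5c7 is the only open cell in row 5 admitting 9. So r5c7=9.
Step 16. [r4c1∈{5}] r4c1 has the single candidate 5. So r4c1=5.
Step 17. [r5c8∈{2}] r5c8's peers cover all but 2 ⇒ r5c8=2.
Step 18. [r6c8∈{8}] r6c8 has the single candidate 8. So r6c8=8.
Step 19. [r7c2∈{9}] nothing but 9 survives at r7c2. So r7c2=9.
Step 20. [r4c4∈{6}] nothing but 6 survives at r4c4, so r4c4=6.
Step 21. [r7c9∈{3}] r7c9 has the single candidate 3, so r7c9=3.
Step 22. [r3c6∈{3}] r3c6 has the single candidate 3, so r3c6=3.
Step 23. [r7c7∈{2}] nothing but 2 survives at r7c7. So r7c7=2.
Step 24. [r6c3∈{7}] only 7 remains possible at r6c3 ⇒ r6c3=7.
Step 25. [r2c4∈{8}] r2c4's peers cover all but 8, so r2c4=8.
Step 26. [r4c5∈{3}] r4c5's peers cover all but 3, so r4c5=3.
Step 27. [r6c2∈{4}] r6c2 has the single candidate 4 ⇒ r6c2=4.
Step 28. [r3c3∈{5}] r3c3 is down to just 5. So r3c3=5.
Step 29. [r9c9∈{1}] r9c9's peers cover all but 1. So r9c9=1.
Step 30. [r8c6∈{6}] r8c6 is down to just 6, so r8c6=6.
Step 31. [r2c1∈{3}] nothing but 3 survives at r2c1 ⇒ r2c1=3.
Step 32. [r6c6∈{1}] r6c6's peers cover all but 1. So r6c6=1.
Step 33. [r7c5∈{7}] only 7 remains possible at r7c5, so r7c5=7.
Step 34. [r1c7∈{5}] r1c7's peers cover all but 5. So r1c7=5.
Step 35. [r8c1∈{7}] r8c1's peers cover all but 7, so r8c1=7.
Step 36. [r2c7∈{7}] nothing but 7 survives at r2c7. So r2c7=7.

Answer: 8 6 4 1 9 7 5 3 2 / 3 1 2 8 4 5 7 6 9 / 9 7 5 2 6 3 1 4 8 / 5 8 9 6 3 2 4 1 7 / 1 3 6 7 8 4 9 2 5 / 2 4 7 9 5 1 3 8 6 / 6 9 1 4 7 8 2 5 3 / 7 2 3 5 1 6 8 9 4 / 4 5 8 3 2 9 6 7 1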